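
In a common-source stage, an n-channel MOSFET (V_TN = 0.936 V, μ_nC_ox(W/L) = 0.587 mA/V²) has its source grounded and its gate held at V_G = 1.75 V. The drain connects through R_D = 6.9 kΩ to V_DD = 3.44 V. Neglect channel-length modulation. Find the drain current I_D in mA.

V_GS = V_G = 1.75 V, so V_ov = 1.75 − 0.936 = 0.814 V.
Assume saturation: I_D = ½ k_n V_ov² = 0.5 × 0.587 × 0.814² = 0.194 mA, giving V_DS = V_DD − I_D R_D = 3.44 − 0.194 × 6.9 = 2.1 V.
V_DS = 2.1 V ≥ V_ov = 0.814 V, confirming saturation.

I_D = 0.194 mA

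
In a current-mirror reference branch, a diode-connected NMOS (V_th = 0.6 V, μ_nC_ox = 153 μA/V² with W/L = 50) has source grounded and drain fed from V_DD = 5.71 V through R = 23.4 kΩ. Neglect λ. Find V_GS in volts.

V_GS = 0.833 V

With gate tied to drain, V_GS = V_DS ≥ V_GS − V_th, so the device is in saturation.
k_n = μ_nC_ox · (W/L) = 7.65 mA/V².
KCL at the drain: ½ k_n (V_GS − V_th)² = (V_DD − V_GS)/R.
Let x = V_GS − 0.6. Then 89.5 x² + x − 5.11 = 0, giving x = 0.233 V (positive root), so V_GS = 0.833 V.
I_D = (V_DD − V_GS)/R = (5.71 − 0.833) / 23.4 = 0.208 mA.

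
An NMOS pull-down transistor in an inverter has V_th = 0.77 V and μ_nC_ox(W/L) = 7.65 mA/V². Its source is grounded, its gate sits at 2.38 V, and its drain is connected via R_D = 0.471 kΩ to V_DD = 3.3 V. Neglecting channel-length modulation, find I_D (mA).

I_D = 5.79 mA

V_GS = V_G = 2.38 V, so V_ov = 2.38 − 0.77 = 1.61 V.
Assume saturation: I_D = ½ k_n V_ov² = 0.5 × 7.65 × 1.61² = 9.91 mA, giving V_DS = V_DD − I_D R_D = 3.3 − 9.91 × 0.471 = -1.37 V.
But -1.37 V < V_ov = 1.61 V, so the device is actually in triode.
In triode I_D = k_n[V_ov V_DS − ½ V_DS²] and I_D = (V_DD − V_DS)/R_D. Equating: 1.8 V_DS² − 6.801 V_DS + 3.3 = 0, giving V_DS = 0.572 V (the root below V_ov).
I_D = (3.3 − 0.572) / 0.471 = 5.79 mA.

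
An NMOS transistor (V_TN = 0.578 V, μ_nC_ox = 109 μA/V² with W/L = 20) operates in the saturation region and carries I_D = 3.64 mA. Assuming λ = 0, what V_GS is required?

k_n = μ_nC_ox · (W/L) = 2.18 mA/V².
In saturation I_D = ½ k_n (V_GS − V_TN)², so V_GS − V_TN = √(2 I_D / k_n) = √(2 × 3.64 / 2.18) = 1.83 V.
V_GS = 0.578 + 1.83 = 2.41 V.

V_GS = 2.41 V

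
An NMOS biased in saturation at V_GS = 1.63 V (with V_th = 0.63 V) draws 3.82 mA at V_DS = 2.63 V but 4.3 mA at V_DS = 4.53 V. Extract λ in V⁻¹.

λ = 0.0801 V⁻¹

With V_GS fixed, I_D ∝ (1 + λ V_DS) in saturation, so I_D2/I_D1 = (1 + λ V_DS2)/(1 + λ V_DS1).
4.3/3.82 = 1.126 = (1 + 4.53 λ)/(1 + 2.63 λ).
Solving: λ (I_D1 V_DS2 − I_D2 V_DS1) = I_D2 − I_D1, so λ = (4.3 − 3.82) / (3.82 × 4.53 − 4.3 × 2.63) = 0.48 / 6 = 0.0801 V⁻¹.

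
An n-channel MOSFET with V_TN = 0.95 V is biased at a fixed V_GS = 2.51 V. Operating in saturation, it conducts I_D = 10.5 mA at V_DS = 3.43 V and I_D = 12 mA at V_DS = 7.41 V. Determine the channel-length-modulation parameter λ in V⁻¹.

λ = 0.0409 V⁻¹

With V_GS fixed, I_D ∝ (1 + λ V_DS) in saturation, so I_D2/I_D1 = (1 + λ V_DS2)/(1 + λ V_DS1).
12/10.5 = 1.143 = (1 + 7.41 λ)/(1 + 3.43 λ).
Solving: λ (I_D1 V_DS2 − I_D2 V_DS1) = I_D2 − I_D1, so λ = (12 − 10.5) / (10.5 × 7.41 − 12 × 3.43) = 1.5 / 36.6 = 0.0409 V⁻¹.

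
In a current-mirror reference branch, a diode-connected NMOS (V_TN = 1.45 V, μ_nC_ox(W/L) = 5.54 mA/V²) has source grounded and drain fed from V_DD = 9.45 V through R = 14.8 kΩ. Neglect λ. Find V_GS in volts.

With gate tied to drain, V_GS = V_DS ≥ V_GS − V_TN, so the device is in saturation.
KCL at the drain: ½ k_n (V_GS − V_TN)² = (V_DD − V_GS)/R.
Let x = V_GS − 1.45. Then 41 x² + x − 8 = 0, giving x = 0.43 V (positive root), so V_GS = 1.88 V.
I_D = (V_DD − V_GS)/R = (9.45 − 1.88) / 14.8 = 0.512 mA.

V_GS = 1.88 V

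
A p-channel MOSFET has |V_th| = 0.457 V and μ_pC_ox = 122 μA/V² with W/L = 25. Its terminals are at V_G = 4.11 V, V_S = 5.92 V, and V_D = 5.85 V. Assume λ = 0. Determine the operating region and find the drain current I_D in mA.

V_SG = V_S − V_G = 5.92 − 4.11 = 1.81 V; V_SD = V_S − V_D = 5.92 − 5.85 = 0.07 V.
k_p = μ_pC_ox · (W/L) = 3.05 mA/V².
V_ov = V_SG − |V_th| = 1.81 − 0.457 = 1.35 V.
Since V_SD = 0.07 V < V_ov = 1.35 V, the device is in the triode region.
I_D = k_p [V_ov · V_SD − ½ V_SD²] = 3.05 × [1.35 × 0.07 − 0.5 × 0.07²] = 0.281 mA.

Triode; I_D = 0.281 mA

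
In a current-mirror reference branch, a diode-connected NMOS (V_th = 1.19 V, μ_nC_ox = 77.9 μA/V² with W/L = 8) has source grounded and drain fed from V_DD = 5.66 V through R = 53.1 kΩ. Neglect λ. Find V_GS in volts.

With gate tied to drain, V_GS = V_DS ≥ V_GS − V_th, so the device is in saturation.
k_n = μ_nC_ox · (W/L) = 0.6232 mA/V².
KCL at the drain: ½ k_n (V_GS − V_th)² = (V_DD − V_GS)/R.
Let x = V_GS − 1.19. Then 16.5 x² + x − 4.47 = 0, giving x = 0.49 V (positive root), so V_GS = 1.68 V.
I_D = (V_DD − V_GS)/R = (5.66 − 1.68) / 53.1 = 0.0749 mA.

V_GS = 1.68 V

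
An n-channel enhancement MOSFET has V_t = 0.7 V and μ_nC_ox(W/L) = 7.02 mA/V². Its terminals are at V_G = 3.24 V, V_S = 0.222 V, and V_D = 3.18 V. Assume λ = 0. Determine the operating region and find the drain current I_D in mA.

Saturation; I_D = 18.9 mA

V_GS = V_G − V_S = 3.24 − 0.222 = 3.02 V; V_DS = V_D − V_S = 3.18 − 0.222 = 2.96 V.
V_ov = V_GS − V_t = 3.02 − 0.7 = 2.32 V.
Since V_DS = 2.96 V ≥ V_ov = 2.32 V, the device is in saturation.
I_D = ½ k_n V_ov² = 0.5 × 7.02 × 2.32² = 18.9 mA.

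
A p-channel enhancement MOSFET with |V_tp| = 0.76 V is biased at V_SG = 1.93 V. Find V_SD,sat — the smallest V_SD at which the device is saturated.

The boundary between triode and saturation is V_SD = V_SG − |V_tp| = V_ov.
V_ov = 1.93 − 0.76 = 1.17 V.

V_SD,sat = 1.17 V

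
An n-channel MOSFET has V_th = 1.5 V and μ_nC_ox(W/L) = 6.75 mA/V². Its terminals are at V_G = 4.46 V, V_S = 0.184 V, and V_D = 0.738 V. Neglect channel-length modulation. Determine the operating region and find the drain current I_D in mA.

V_GS = V_G − V_S = 4.46 − 0.184 = 4.28 V; V_DS = V_D − V_S = 0.738 − 0.184 = 0.554 V.
V_ov = V_GS − V_th = 4.28 − 1.5 = 2.78 V.
Since V_DS = 0.554 V < V_ov = 2.78 V, the device is in the triode region.
I_D = k_n [V_ov · V_DS − ½ V_DS²] = 6.75 × [2.78 × 0.554 − 0.5 × 0.554²] = 9.35 mA.

Triode; I_D = 9.35 mA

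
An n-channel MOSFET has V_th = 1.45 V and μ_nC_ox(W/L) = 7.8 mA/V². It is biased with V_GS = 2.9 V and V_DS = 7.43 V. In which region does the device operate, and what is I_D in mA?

V_ov = V_GS − V_th = 2.9 − 1.45 = 1.45 V.
Since V_DS = 7.43 V ≥ V_ov = 1.45 V, the device is in saturation.
I_D = ½ k_n V_ov² = 0.5 × 7.8 × 1.45² = 8.2 mA.

Saturation; I_D = 8.20 mA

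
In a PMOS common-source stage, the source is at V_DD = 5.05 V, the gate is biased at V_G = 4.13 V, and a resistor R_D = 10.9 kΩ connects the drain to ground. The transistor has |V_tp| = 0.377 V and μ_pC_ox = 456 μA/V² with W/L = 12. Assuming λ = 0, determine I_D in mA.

I_D = 0.447 mA

V_SG = V_DD − V_G = 5.05 − 4.13 = 0.92 V, so V_ov = 0.92 − 0.377 = 0.543 V.
k_p = μ_pC_ox · (W/L) = 5.472 mA/V².
Assume saturation: I_D = ½ k_p V_ov² = 0.5 × 5.472 × 0.543² = 0.807 mA, giving V_SD = V_DD − I_D R_D = 5.05 − 0.807 × 10.9 = -3.74 V.
But -3.74 V < V_ov = 0.543 V, so the device is actually in triode.
In triode I_D = k_p[V_ov V_SD − ½ V_SD²] and I_D = (V_DD − V_SD)/R_D. Equating: 29.8 V_SD² − 33.39 V_SD + 5.05 = 0, giving V_SD = 0.18 V (the root below V_ov).
I_D = (5.05 − 0.18) / 10.9 = 0.447 mA.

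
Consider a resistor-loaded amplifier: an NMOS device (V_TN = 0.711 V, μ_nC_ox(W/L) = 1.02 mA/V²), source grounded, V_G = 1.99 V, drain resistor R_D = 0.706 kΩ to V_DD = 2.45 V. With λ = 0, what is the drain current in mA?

I_D = 0.834 mA

V_GS = V_G = 1.99 V, so V_ov = 1.99 − 0.711 = 1.28 V.
Assume saturation: I_D = ½ k_n V_ov² = 0.5 × 1.02 × 1.28² = 0.834 mA, giving V_DS = V_DD − I_D R_D = 2.45 − 0.834 × 0.706 = 1.86 V.
V_DS = 1.86 V ≥ V_ov = 1.28 V, confirming saturation.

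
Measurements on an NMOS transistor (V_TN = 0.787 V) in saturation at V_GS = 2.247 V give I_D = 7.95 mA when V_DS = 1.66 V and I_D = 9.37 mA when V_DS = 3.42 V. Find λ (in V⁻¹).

λ = 0.122 V⁻¹

With V_GS fixed, I_D ∝ (1 + λ V_DS) in saturation, so I_D2/I_D1 = (1 + λ V_DS2)/(1 + λ V_DS1).
9.37/7.95 = 1.179 = (1 + 3.42 λ)/(1 + 1.66 λ).
Solving: λ (I_D1 V_DS2 − I_D2 V_DS1) = I_D2 − I_D1, so λ = (9.37 − 7.95) / (7.95 × 3.42 − 9.37 × 1.66) = 1.42 / 11.6 = 0.122 V⁻¹.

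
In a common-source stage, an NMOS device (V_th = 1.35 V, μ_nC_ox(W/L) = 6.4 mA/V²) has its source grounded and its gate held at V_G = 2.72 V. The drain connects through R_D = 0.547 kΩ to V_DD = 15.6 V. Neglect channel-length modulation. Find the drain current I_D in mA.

V_GS = V_G = 2.72 V, so V_ov = 2.72 − 1.35 = 1.37 V.
Assume saturation: I_D = ½ k_n V_ov² = 0.5 × 6.4 × 1.37² = 6.01 mA, giving V_DS = V_DD − I_D R_D = 15.6 − 6.01 × 0.547 = 12.3 V.
V_DS = 12.3 V ≥ V_ov = 1.37 V, confirming saturation.

I_D = 6.01 mA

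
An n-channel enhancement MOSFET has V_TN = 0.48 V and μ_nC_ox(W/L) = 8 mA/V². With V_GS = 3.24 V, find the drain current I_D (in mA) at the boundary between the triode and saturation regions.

I_D = 30.5 mA

At the boundary V_DS = V_ov = V_GS − V_TN = 3.24 − 0.48 = 2.76 V.
I_D = ½ k_n V_ov² = 0.5 × 8 × 2.76² = 30.5 mA.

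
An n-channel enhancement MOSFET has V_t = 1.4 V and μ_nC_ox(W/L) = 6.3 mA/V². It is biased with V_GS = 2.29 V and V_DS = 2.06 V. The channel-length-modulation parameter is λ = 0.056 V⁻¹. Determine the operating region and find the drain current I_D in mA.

Saturation; I_D = 2.78 mA

V_ov = V_GS − V_t = 2.29 − 1.4 = 0.89 V.
Since V_DS = 2.06 V ≥ V_ov = 0.89 V, the device is in saturation.
I_D = ½ k_n V_ov² (1 + λ V_DS) = 0.5 × 6.3 × 0.89² × (1 + 0.056 × 2.06) = 2.78 mA.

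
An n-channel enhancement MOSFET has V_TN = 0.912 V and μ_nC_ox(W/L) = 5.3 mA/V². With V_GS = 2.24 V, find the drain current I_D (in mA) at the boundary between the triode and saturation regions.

I_D = 4.67 mA

At the boundary V_DS = V_ov = V_GS − V_TN = 2.24 − 0.912 = 1.33 V.
I_D = ½ k_n V_ov² = 0.5 × 5.3 × 1.33² = 4.67 mA.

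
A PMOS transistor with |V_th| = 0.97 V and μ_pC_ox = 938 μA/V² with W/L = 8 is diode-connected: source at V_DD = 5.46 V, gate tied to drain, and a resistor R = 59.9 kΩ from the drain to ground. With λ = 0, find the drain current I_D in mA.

I_D = 0.0726 mA

With gate tied to drain, V_SG = V_SD ≥ V_SG − |V_th|, so the device is in saturation.
k_p = μ_pC_ox · (W/L) = 7.504 mA/V².
KCL at the drain: ½ k_p (V_SG − |V_th|)² = (V_DD − V_SG)/R.
Let x = V_SG − 0.97. Then 225 x² + x − 4.49 = 0, giving x = 0.139 V (positive root), so V_SG = 1.11 V.
I_D = (V_DD − V_SG)/R = (5.46 − 1.11) / 59.9 = 0.0726 mA.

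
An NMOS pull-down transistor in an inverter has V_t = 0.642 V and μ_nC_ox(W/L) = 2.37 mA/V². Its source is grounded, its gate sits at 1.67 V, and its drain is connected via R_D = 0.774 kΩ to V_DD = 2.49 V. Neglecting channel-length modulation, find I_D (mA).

V_GS = V_G = 1.67 V, so V_ov = 1.67 − 0.642 = 1.03 V.
Assume saturation: I_D = ½ k_n V_ov² = 0.5 × 2.37 × 1.03² = 1.25 mA, giving V_DS = V_DD − I_D R_D = 2.49 − 1.25 × 0.774 = 1.52 V.
V_DS = 1.52 V ≥ V_ov = 1.03 V, confirming saturation.

I_D = 1.25 mA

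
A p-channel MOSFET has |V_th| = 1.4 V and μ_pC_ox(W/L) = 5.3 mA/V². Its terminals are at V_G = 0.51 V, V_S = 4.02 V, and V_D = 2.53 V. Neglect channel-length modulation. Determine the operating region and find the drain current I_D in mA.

Triode; I_D = 10.8 mA

V_SG = V_S − V_G = 4.02 − 0.51 = 3.51 V; V_SD = V_S − V_D = 4.02 − 2.53 = 1.49 V.
V_ov = V_SG − |V_th| = 3.51 − 1.4 = 2.11 V.
Since V_SD = 1.49 V < V_ov = 2.11 V, the device is in the triode region.
I_D = k_p [V_ov · V_SD − ½ V_SD²] = 5.3 × [2.11 × 1.49 − 0.5 × 1.49²] = 10.8 mA.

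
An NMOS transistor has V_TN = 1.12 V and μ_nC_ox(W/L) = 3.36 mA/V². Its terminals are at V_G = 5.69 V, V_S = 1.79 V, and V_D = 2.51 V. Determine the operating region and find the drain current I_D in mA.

Triode; I_D = 5.85 mA

V_GS = V_G − V_S = 5.69 − 1.79 = 3.9 V; V_DS = V_D − V_S = 2.51 − 1.79 = 0.72 V.
V_ov = V_GS − V_TN = 3.9 − 1.12 = 2.78 V.
Since V_DS = 0.72 V < V_ov = 2.78 V, the device is in the triode region.
I_D = k_n [V_ov · V_DS − ½ V_DS²] = 3.36 × [2.78 × 0.72 − 0.5 × 0.72²] = 5.85 mA.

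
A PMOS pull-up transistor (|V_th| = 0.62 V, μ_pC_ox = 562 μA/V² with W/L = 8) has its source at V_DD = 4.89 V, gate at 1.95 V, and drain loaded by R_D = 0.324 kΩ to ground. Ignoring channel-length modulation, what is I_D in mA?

V_SG = V_DD − V_G = 4.89 − 1.95 = 2.94 V, so V_ov = 2.94 − 0.62 = 2.32 V.
k_p = μ_pC_ox · (W/L) = 4.496 mA/V².
Assume saturation: I_D = ½ k_p V_ov² = 0.5 × 4.496 × 2.32² = 12.1 mA, giving V_SD = V_DD − I_D R_D = 4.89 − 12.1 × 0.324 = 0.97 V.
But 0.97 V < V_ov = 2.32 V, so the device is actually in triode.
In triode I_D = k_p[V_ov V_SD − ½ V_SD²] and I_D = (V_DD − V_SD)/R_D. Equating: 0.728 V_SD² − 4.38 V_SD + 4.89 = 0, giving V_SD = 1.48 V (the root below V_ov).
I_D = (4.89 − 1.48) / 0.324 = 10.5 mA.

I_D = 10.5 mA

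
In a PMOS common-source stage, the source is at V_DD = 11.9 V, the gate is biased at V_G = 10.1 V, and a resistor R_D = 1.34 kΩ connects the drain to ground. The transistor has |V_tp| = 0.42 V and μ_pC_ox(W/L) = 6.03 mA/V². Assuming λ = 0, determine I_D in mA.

V_SG = V_DD − V_G = 11.9 − 10.1 = 1.8 V, so V_ov = 1.8 − 0.42 = 1.38 V.
Assume saturation: I_D = ½ k_p V_ov² = 0.5 × 6.03 × 1.38² = 5.74 mA, giving V_SD = V_DD − I_D R_D = 11.9 − 5.74 × 1.34 = 4.21 V.
V_SD = 4.21 V ≥ V_ov = 1.38 V, confirming saturation.

I_D = 5.74 mA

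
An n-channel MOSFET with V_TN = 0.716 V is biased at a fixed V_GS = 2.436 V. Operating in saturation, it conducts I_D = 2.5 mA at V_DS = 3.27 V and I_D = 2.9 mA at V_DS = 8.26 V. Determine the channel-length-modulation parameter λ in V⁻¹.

With V_GS fixed, I_D ∝ (1 + λ V_DS) in saturation, so I_D2/I_D1 = (1 + λ V_DS2)/(1 + λ V_DS1).
2.9/2.5 = 1.16 = (1 + 8.26 λ)/(1 + 3.27 λ).
Solving: λ (I_D1 V_DS2 − I_D2 V_DS1) = I_D2 − I_D1, so λ = (2.9 − 2.5) / (2.5 × 8.26 − 2.9 × 3.27) = 0.4 / 11.2 = 0.0358 V⁻¹.

λ = 0.0358 V⁻¹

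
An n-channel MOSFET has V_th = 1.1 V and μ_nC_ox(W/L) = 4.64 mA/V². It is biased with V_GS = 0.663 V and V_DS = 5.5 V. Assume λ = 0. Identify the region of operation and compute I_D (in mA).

V_GS = 0.663 V < V_th = 1.1 V, so the transistor is in cutoff.

Cutoff; I_D = 0 mA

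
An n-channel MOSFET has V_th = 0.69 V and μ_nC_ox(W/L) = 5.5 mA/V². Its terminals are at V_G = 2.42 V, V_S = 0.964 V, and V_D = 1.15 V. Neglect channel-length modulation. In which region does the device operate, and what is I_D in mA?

Triode; I_D = 0.688 mA

V_GS = V_G − V_S = 2.42 − 0.964 = 1.46 V; V_DS = V_D − V_S = 1.15 − 0.964 = 0.186 V.
V_ov = V_GS − V_th = 1.46 − 0.69 = 0.766 V.
Since V_DS = 0.186 V < V_ov = 0.766 V, the device is in the triode region.
I_D = k_n [V_ov · V_DS − ½ V_DS²] = 5.5 × [0.766 × 0.186 − 0.5 × 0.186²] = 0.688 mA.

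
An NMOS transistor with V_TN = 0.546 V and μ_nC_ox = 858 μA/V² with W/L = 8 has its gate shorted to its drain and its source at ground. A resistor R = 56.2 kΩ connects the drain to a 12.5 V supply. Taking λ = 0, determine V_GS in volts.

V_GS = 0.792 V

With gate tied to drain, V_GS = V_DS ≥ V_GS − V_TN, so the device is in saturation.
k_n = μ_nC_ox · (W/L) = 6.864 mA/V².
KCL at the drain: ½ k_n (V_GS − V_TN)² = (V_DD − V_GS)/R.
Let x = V_GS − 0.546. Then 193 x² + x − 11.95 = 0, giving x = 0.246 V (positive root), so V_GS = 0.792 V.
I_D = (V_DD − V_GS)/R = (12.5 − 0.792) / 56.2 = 0.208 mA.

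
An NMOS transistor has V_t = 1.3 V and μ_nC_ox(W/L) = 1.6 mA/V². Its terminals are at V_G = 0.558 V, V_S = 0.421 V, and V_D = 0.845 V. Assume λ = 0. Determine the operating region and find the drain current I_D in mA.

Cutoff; I_D = 0 mA

V_GS = V_G − V_S = 0.558 − 0.421 = 0.137 V; V_DS = V_D − V_S = 0.845 − 0.421 = 0.424 V.
V_GS = 0.137 V < V_t = 1.3 V, so the transistor is in cutoff.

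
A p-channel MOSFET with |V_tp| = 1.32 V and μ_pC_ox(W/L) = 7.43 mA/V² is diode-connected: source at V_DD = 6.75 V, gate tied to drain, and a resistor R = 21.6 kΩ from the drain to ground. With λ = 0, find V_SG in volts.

With gate tied to drain, V_SG = V_SD ≥ V_SG − |V_tp|, so the device is in saturation.
KCL at the drain: ½ k_p (V_SG − |V_tp|)² = (V_DD − V_SG)/R.
Let x = V_SG − 1.32. Then 80.2 x² + x − 5.43 = 0, giving x = 0.254 V (positive root), so V_SG = 1.57 V.
I_D = (V_DD − V_SG)/R = (6.75 − 1.57) / 21.6 = 0.24 mA.

V_SG = 1.57 V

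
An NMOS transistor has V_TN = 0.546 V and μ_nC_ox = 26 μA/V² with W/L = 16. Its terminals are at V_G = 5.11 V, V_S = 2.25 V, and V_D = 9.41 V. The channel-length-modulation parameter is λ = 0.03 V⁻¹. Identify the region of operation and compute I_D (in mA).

V_GS = V_G − V_S = 5.11 − 2.25 = 2.86 V; V_DS = V_D − V_S = 9.41 − 2.25 = 7.16 V.
k_n = μ_nC_ox · (W/L) = 0.416 mA/V².
V_ov = V_GS − V_TN = 2.86 − 0.546 = 2.31 V.
Since V_DS = 7.16 V ≥ V_ov = 2.31 V, the device is in saturation.
I_D = ½ k_n V_ov² (1 + λ V_DS) = 0.5 × 0.416 × 2.31² × (1 + 0.03 × 7.16) = 1.35 mA.

Saturation; I_D = 1.35 mA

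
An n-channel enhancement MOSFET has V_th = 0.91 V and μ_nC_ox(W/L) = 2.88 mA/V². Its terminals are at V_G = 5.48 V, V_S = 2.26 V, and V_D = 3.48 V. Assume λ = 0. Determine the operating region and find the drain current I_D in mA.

Triode; I_D = 5.97 mA

V_GS = V_G − V_S = 5.48 − 2.26 = 3.22 V; V_DS = V_D − V_S = 3.48 − 2.26 = 1.22 V.
V_ov = V_GS − V_th = 3.22 − 0.91 = 2.31 V.
Since V_DS = 1.22 V < V_ov = 2.31 V, the device is in the triode region.
I_D = k_n [V_ov · V_DS − ½ V_DS²] = 2.88 × [2.31 × 1.22 − 0.5 × 1.22²] = 5.97 mA.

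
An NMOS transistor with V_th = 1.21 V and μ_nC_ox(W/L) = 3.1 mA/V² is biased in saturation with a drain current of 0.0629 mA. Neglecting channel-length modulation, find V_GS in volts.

In saturation I_D = ½ k_n (V_GS − V_th)², so V_GS − V_th = √(2 I_D / k_n) = √(2 × 0.0629 / 3.1) = 0.201 V.
V_GS = 1.21 + 0.201 = 1.41 V.

V_GS = 1.41 V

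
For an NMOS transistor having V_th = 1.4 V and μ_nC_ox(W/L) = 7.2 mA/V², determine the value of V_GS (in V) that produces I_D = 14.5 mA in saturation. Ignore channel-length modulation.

In saturation I_D = ½ k_n (V_GS − V_th)², so V_GS − V_th = √(2 I_D / k_n) = √(2 × 14.5 / 7.2) = 2.01 V.
V_GS = 1.4 + 2.01 = 3.41 V.

V_GS = 3.41 V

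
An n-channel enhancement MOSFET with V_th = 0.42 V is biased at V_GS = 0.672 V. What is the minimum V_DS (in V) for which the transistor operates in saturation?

The boundary between triode and saturation is V_DS = V_GS − V_th = V_ov.
V_ov = 0.672 − 0.42 = 0.252 V.

V_DS,sat = 0.252 V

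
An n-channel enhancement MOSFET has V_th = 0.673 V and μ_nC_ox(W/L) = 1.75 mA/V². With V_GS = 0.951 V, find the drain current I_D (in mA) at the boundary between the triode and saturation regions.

At the boundary V_DS = V_ov = V_GS − V_th = 0.951 − 0.673 = 0.278 V.
I_D = ½ k_n V_ov² = 0.5 × 1.75 × 0.278² = 0.0676 mA.

I_D = 0.0676 mA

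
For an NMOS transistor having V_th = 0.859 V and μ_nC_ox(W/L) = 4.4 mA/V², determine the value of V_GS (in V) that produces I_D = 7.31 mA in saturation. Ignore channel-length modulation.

V_GS = 2.68 V

In saturation I_D = ½ k_n (V_GS − V_th)², so V_GS − V_th = √(2 I_D / k_n) = √(2 × 7.31 / 4.4) = 1.82 V.
V_GS = 0.859 + 1.82 = 2.68 V.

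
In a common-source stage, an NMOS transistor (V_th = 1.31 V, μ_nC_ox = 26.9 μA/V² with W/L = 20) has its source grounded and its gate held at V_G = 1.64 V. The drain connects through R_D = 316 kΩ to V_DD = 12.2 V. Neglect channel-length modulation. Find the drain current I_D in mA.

V_GS = V_G = 1.64 V, so V_ov = 1.64 − 1.31 = 0.33 V.
k_n = μ_nC_ox · (W/L) = 0.538 mA/V².
Assume saturation: I_D = ½ k_n V_ov² = 0.5 × 0.538 × 0.33² = 0.0293 mA, giving V_DS = V_DD − I_D R_D = 12.2 − 0.0293 × 316 = 2.94 V.
V_DS = 2.94 V ≥ V_ov = 0.33 V, confirming saturation.

I_D = 0.0293 mA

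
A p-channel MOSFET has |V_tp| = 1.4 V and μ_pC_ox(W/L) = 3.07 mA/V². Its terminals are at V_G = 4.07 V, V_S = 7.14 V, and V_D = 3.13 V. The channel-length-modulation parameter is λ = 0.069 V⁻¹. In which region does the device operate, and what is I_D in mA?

Saturation; I_D = 5.47 mA

V_SG = V_S − V_G = 7.14 − 4.07 = 3.07 V; V_SD = V_S − V_D = 7.14 − 3.13 = 4.01 V.
V_ov = V_SG − |V_tp| = 3.07 − 1.4 = 1.67 V.
Since V_SD = 4.01 V ≥ V_ov = 1.67 V, the device is in saturation.
I_D = ½ k_p V_ov² (1 + λ V_SD) = 0.5 × 3.07 × 1.67² × (1 + 0.069 × 4.01) = 5.47 mA.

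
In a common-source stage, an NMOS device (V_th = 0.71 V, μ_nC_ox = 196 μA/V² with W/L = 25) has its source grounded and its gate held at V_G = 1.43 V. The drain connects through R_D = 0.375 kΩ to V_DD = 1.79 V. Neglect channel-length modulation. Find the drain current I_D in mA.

V_GS = V_G = 1.43 V, so V_ov = 1.43 − 0.71 = 0.72 V.
k_n = μ_nC_ox · (W/L) = 4.9 mA/V².
Assume saturation: I_D = ½ k_n V_ov² = 0.5 × 4.9 × 0.72² = 1.27 mA, giving V_DS = V_DD − I_D R_D = 1.79 − 1.27 × 0.375 = 1.31 V.
V_DS = 1.31 V ≥ V_ov = 0.72 V, confirming saturation.

I_D = 1.27 mA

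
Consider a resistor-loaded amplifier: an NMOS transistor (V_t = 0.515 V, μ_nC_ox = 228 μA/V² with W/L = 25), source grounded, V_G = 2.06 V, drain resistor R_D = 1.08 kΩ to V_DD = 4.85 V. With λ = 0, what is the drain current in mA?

V_GS = V_G = 2.06 V, so V_ov = 2.06 − 0.515 = 1.54 V.
k_n = μ_nC_ox · (W/L) = 5.7 mA/V².
Assume saturation: I_D = ½ k_n V_ov² = 0.5 × 5.7 × 1.54² = 6.8 mA, giving V_DS = V_DD − I_D R_D = 4.85 − 6.8 × 1.08 = -2.5 V.
But -2.5 V < V_ov = 1.54 V, so the device is actually in triode.
In triode I_D = k_n[V_ov V_DS − ½ V_DS²] and I_D = (V_DD − V_DS)/R_D. Equating: 3.08 V_DS² − 10.51 V_DS + 4.85 = 0, giving V_DS = 0.55 V (the root below V_ov).
I_D = (4.85 − 0.55) / 1.08 = 3.98 mA.

I_D = 3.98 mA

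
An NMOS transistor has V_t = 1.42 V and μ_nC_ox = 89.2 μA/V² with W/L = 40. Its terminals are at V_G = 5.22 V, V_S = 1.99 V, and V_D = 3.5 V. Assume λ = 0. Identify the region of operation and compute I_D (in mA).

V_GS = V_G − V_S = 5.22 − 1.99 = 3.23 V; V_DS = V_D − V_S = 3.5 − 1.99 = 1.51 V.
k_n = μ_nC_ox · (W/L) = 3.568 mA/V².
V_ov = V_GS − V_t = 3.23 − 1.42 = 1.81 V.
Since V_DS = 1.51 V < V_ov = 1.81 V, the device is in the triode region.
I_D = k_n [V_ov · V_DS − ½ V_DS²] = 3.568 × [1.81 × 1.51 − 0.5 × 1.51²] = 5.68 mA.

Triode; I_D = 5.68 mA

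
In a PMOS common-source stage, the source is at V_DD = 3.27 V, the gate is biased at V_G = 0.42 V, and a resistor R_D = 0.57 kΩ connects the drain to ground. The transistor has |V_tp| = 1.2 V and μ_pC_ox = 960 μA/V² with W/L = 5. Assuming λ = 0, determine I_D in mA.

V_SG = V_DD − V_G = 3.27 − 0.42 = 2.85 V, so V_ov = 2.85 − 1.2 = 1.65 V.
k_p = μ_pC_ox · (W/L) = 4.8 mA/V².
Assume saturation: I_D = ½ k_p V_ov² = 0.5 × 4.8 × 1.65² = 6.53 mA, giving V_SD = V_DD − I_D R_D = 3.27 − 6.53 × 0.57 = -0.454 V.
But -0.454 V < V_ov = 1.65 V, so the device is actually in triode.
In triode I_D = k_p[V_ov V_SD − ½ V_SD²] and I_D = (V_DD − V_SD)/R_D. Equating: 1.37 V_SD² − 5.514 V_SD + 3.27 = 0, giving V_SD = 0.722 V (the root below V_ov).
I_D = (3.27 − 0.722) / 0.57 = 4.47 mA.

I_D = 4.47 mA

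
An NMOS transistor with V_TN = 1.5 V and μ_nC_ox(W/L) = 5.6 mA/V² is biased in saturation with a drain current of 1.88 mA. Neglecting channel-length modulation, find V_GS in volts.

V_GS = 2.32 V

In saturation I_D = ½ k_n (V_GS − V_TN)², so V_GS − V_TN = √(2 I_D / k_n) = √(2 × 1.88 / 5.6) = 0.819 V.
V_GS = 1.5 + 0.819 = 2.32 V.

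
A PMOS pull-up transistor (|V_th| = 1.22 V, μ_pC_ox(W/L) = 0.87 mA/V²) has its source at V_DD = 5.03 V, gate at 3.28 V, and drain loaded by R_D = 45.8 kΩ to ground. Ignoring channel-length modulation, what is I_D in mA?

V_SG = V_DD − V_G = 5.03 − 3.28 = 1.75 V, so V_ov = 1.75 − 1.22 = 0.53 V.
Assume saturation: I_D = ½ k_p V_ov² = 0.5 × 0.87 × 0.53² = 0.122 mA, giving V_SD = V_DD − I_D R_D = 5.03 − 0.122 × 45.8 = -0.566 V.
But -0.566 V < V_ov = 0.53 V, so the device is actually in triode.
In triode I_D = k_p[V_ov V_SD − ½ V_SD²] and I_D = (V_DD − V_SD)/R_D. Equating: 19.9 V_SD² − 22.12 V_SD + 5.03 = 0, giving V_SD = 0.319 V (the root below V_ov).
I_D = (5.03 − 0.319) / 45.8 = 0.103 mA.

I_D = 0.103 mA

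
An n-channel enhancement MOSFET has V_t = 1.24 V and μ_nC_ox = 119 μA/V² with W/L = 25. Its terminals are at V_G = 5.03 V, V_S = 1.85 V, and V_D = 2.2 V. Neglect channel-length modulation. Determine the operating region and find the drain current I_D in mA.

Triode; I_D = 1.84 mA

V_GS = V_G − V_S = 5.03 − 1.85 = 3.18 V; V_DS = V_D − V_S = 2.2 − 1.85 = 0.35 V.
k_n = μ_nC_ox · (W/L) = 2.975 mA/V².
V_ov = V_GS − V_t = 3.18 − 1.24 = 1.94 V.
Since V_DS = 0.35 V < V_ov = 1.94 V, the device is in the triode region.
I_D = k_n [V_ov · V_DS − ½ V_DS²] = 2.975 × [1.94 × 0.35 − 0.5 × 0.35²] = 1.84 mA.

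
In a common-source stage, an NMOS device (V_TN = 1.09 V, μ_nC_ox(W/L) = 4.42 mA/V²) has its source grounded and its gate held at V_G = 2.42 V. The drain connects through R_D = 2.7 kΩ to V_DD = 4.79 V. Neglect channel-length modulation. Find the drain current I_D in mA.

V_GS = V_G = 2.42 V, so V_ov = 2.42 − 1.09 = 1.33 V.
Assume saturation: I_D = ½ k_n V_ov² = 0.5 × 4.42 × 1.33² = 3.91 mA, giving V_DS = V_DD − I_D R_D = 4.79 − 3.91 × 2.7 = -5.77 V.
But -5.77 V < V_ov = 1.33 V, so the device is actually in triode.
In triode I_D = k_n[V_ov V_DS − ½ V_DS²] and I_D = (V_DD − V_DS)/R_D. Equating: 5.97 V_DS² − 16.87 V_DS + 4.79 = 0, giving V_DS = 0.32 V (the root below V_ov).
I_D = (4.79 − 0.32) / 2.7 = 1.66 mA.

I_D = 1.66 mA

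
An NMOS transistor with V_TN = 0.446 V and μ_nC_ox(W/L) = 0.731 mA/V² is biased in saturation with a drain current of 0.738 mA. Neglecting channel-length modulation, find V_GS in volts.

In saturation I_D = ½ k_n (V_GS − V_TN)², so V_GS − V_TN = √(2 I_D / k_n) = √(2 × 0.738 / 0.731) = 1.42 V.
V_GS = 0.446 + 1.42 = 1.87 V.

V_GS = 1.87 V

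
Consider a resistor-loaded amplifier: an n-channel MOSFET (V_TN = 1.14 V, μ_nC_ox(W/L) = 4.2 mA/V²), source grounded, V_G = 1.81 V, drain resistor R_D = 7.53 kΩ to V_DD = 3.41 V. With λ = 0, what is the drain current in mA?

V_GS = V_G = 1.81 V, so V_ov = 1.81 − 1.14 = 0.67 V.
Assume saturation: I_D = ½ k_n V_ov² = 0.5 × 4.2 × 0.67² = 0.943 mA, giving V_DS = V_DD − I_D R_D = 3.41 − 0.943 × 7.53 = -3.69 V.
But -3.69 V < V_ov = 0.67 V, so the device is actually in triode.
In triode I_D = k_n[V_ov V_DS − ½ V_DS²] and I_D = (V_DD − V_DS)/R_D. Equating: 15.8 V_DS² − 22.19 V_DS + 3.41 = 0, giving V_DS = 0.176 V (the root below V_ov).
I_D = (3.41 − 0.176) / 7.53 = 0.43 mA.

I_D = 0.430 mA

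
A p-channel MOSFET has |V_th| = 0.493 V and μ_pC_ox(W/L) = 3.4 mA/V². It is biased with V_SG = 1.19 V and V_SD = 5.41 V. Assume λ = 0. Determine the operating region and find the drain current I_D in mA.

Saturation; I_D = 0.826 mA

V_ov = V_SG − |V_th| = 1.19 − 0.493 = 0.697 V.
Since V_SD = 5.41 V ≥ V_ov = 0.697 V, the device is in saturation.
I_D = ½ k_p V_ov² = 0.5 × 3.4 × 0.697² = 0.826 mA.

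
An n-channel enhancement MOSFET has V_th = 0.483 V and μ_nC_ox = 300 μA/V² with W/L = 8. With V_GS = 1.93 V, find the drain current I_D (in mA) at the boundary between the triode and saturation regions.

I_D = 2.51 mA

At the boundary V_DS = V_ov = V_GS − V_th = 1.93 − 0.483 = 1.45 V.
k_n = μ_nC_ox · (W/L) = 2.4 mA/V².
I_D = ½ k_n V_ov² = 0.5 × 2.4 × 1.45² = 2.51 mA.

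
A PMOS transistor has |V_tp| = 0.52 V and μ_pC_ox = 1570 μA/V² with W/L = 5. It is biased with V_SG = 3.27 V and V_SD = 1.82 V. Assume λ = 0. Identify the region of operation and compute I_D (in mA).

k_p = μ_pC_ox · (W/L) = 7.85 mA/V².
V_ov = V_SG − |V_tp| = 3.27 − 0.52 = 2.75 V.
Since V_SD = 1.82 V < V_ov = 2.75 V, the device is in the triode region.
I_D = k_p [V_ov · V_SD − ½ V_SD²] = 7.85 × [2.75 × 1.82 − 0.5 × 1.82²] = 26.3 mA.

Triode; I_D = 26.3 mA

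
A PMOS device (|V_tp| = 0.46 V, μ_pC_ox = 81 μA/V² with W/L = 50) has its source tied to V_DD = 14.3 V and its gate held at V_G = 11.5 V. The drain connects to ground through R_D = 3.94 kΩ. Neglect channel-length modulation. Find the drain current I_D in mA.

V_SG = V_DD − V_G = 14.3 − 11.5 = 2.8 V, so V_ov = 2.8 − 0.46 = 2.34 V.
k_p = μ_pC_ox · (W/L) = 4.05 mA/V².
Assume saturation: I_D = ½ k_p V_ov² = 0.5 × 4.05 × 2.34² = 11.1 mA, giving V_SD = V_DD − I_D R_D = 14.3 − 11.1 × 3.94 = -29.4 V.
But -29.4 V < V_ov = 2.34 V, so the device is actually in triode.
In triode I_D = k_p[V_ov V_SD − ½ V_SD²] and I_D = (V_DD − V_SD)/R_D. Equating: 7.98 V_SD² − 38.34 V_SD + 14.3 = 0, giving V_SD = 0.408 V (the root below V_ov).
I_D = (14.3 − 0.408) / 3.94 = 3.53 mA.

I_D = 3.53 mA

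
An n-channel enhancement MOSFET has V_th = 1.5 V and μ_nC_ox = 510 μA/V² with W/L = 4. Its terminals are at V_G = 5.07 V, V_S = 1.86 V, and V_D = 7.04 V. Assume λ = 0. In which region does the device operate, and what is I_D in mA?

V_GS = V_G − V_S = 5.07 − 1.86 = 3.21 V; V_DS = V_D − V_S = 7.04 − 1.86 = 5.18 V.
k_n = μ_nC_ox · (W/L) = 2.04 mA/V².
V_ov = V_GS − V_th = 3.21 − 1.5 = 1.71 V.
Since V_DS = 5.18 V ≥ V_ov = 1.71 V, the device is in saturation.
I_D = ½ k_n V_ov² = 0.5 × 2.04 × 1.71² = 2.98 mA.

Saturation; I_D = 2.98 mA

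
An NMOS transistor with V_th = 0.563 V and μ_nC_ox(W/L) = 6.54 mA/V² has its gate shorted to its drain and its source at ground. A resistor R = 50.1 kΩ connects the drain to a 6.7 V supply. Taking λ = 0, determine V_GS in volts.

V_GS = 0.754 V

With gate tied to drain, V_GS = V_DS ≥ V_GS − V_th, so the device is in saturation.
KCL at the drain: ½ k_n (V_GS − V_th)² = (V_DD − V_GS)/R.
Let x = V_GS − 0.563. Then 164 x² + x − 6.137 = 0, giving x = 0.191 V (positive root), so V_GS = 0.754 V.
I_D = (V_DD − V_GS)/R = (6.7 − 0.754) / 50.1 = 0.119 mA.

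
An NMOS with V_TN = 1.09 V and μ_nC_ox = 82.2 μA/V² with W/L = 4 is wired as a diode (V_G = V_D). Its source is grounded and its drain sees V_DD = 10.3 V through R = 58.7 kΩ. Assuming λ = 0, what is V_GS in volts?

V_GS = 2.02 V

With gate tied to drain, V_GS = V_DS ≥ V_GS − V_TN, so the device is in saturation.
k_n = μ_nC_ox · (W/L) = 0.3288 mA/V².
KCL at the drain: ½ k_n (V_GS − V_TN)² = (V_DD − V_GS)/R.
Let x = V_GS − 1.09. Then 9.65 x² + x − 9.21 = 0, giving x = 0.926 V (positive root), so V_GS = 2.02 V.
I_D = (V_DD − V_GS)/R = (10.3 − 2.02) / 58.7 = 0.141 mA.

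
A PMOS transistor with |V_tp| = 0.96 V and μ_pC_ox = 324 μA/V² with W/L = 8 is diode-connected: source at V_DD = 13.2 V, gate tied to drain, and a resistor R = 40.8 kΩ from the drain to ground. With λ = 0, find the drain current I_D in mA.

With gate tied to drain, V_SG = V_SD ≥ V_SG − |V_tp|, so the device is in saturation.
k_p = μ_pC_ox · (W/L) = 2.592 mA/V².
KCL at the drain: ½ k_p (V_SG − |V_tp|)² = (V_DD − V_SG)/R.
Let x = V_SG − 0.96. Then 52.9 x² + x − 12.24 = 0, giving x = 0.472 V (positive root), so V_SG = 1.43 V.
I_D = (V_DD − V_SG)/R = (13.2 − 1.43) / 40.8 = 0.288 mA.

I_D = 0.288 mA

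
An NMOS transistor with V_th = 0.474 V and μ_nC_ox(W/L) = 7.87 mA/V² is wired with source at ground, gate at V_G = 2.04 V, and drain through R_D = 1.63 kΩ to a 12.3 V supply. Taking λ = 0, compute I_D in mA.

V_GS = V_G = 2.04 V, so V_ov = 2.04 − 0.474 = 1.57 V.
Assume saturation: I_D = ½ k_n V_ov² = 0.5 × 7.87 × 1.57² = 9.65 mA, giving V_DS = V_DD − I_D R_D = 12.3 − 9.65 × 1.63 = -3.43 V.
But -3.43 V < V_ov = 1.57 V, so the device is actually in triode.
In triode I_D = k_n[V_ov V_DS − ½ V_DS²] and I_D = (V_DD − V_DS)/R_D. Equating: 6.41 V_DS² − 21.09 V_DS + 12.3 = 0, giving V_DS = 0.758 V (the root below V_ov).
I_D = (12.3 − 0.758) / 1.63 = 7.08 mA.

I_D = 7.08 mA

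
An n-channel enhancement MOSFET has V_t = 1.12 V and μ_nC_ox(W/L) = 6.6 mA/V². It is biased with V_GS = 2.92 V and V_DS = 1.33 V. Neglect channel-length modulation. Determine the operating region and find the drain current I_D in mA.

V_ov = V_GS − V_t = 2.92 − 1.12 = 1.8 V.
Since V_DS = 1.33 V < V_ov = 1.8 V, the device is in the triode region.
I_D = k_n [V_ov · V_DS − ½ V_DS²] = 6.6 × [1.8 × 1.33 − 0.5 × 1.33²] = 9.96 mA.

Triode; I_D = 9.96 mA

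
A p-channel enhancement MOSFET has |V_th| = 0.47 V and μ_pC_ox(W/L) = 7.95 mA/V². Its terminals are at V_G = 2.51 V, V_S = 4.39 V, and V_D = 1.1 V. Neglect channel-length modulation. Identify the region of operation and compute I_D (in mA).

V_SG = V_S − V_G = 4.39 − 2.51 = 1.88 V; V_SD = V_S − V_D = 4.39 − 1.1 = 3.29 V.
V_ov = V_SG − |V_th| = 1.88 − 0.47 = 1.41 V.
Since V_SD = 3.29 V ≥ V_ov = 1.41 V, the device is in saturation.
I_D = ½ k_p V_ov² = 0.5 × 7.95 × 1.41² = 7.9 mA.

Saturation; I_D = 7.90 mA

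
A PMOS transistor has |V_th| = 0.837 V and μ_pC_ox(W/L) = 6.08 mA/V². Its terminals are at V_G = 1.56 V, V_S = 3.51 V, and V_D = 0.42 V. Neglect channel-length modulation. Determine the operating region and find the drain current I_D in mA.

V_SG = V_S − V_G = 3.51 − 1.56 = 1.95 V; V_SD = V_S − V_D = 3.51 − 0.42 = 3.09 V.
V_ov = V_SG − |V_th| = 1.95 − 0.837 = 1.11 V.
Since V_SD = 3.09 V ≥ V_ov = 1.11 V, the device is in saturation.
I_D = ½ k_p V_ov² = 0.5 × 6.08 × 1.11² = 3.77 mA.

Saturation; I_D = 3.77 mA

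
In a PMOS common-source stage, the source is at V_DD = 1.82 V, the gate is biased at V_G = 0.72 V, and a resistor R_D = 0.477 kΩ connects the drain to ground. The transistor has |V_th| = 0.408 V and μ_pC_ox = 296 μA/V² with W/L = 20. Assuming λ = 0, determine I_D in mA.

V_SG = V_DD − V_G = 1.82 − 0.72 = 1.1 V, so V_ov = 1.1 − 0.408 = 0.692 V.
k_p = μ_pC_ox · (W/L) = 5.92 mA/V².
Assume saturation: I_D = ½ k_p V_ov² = 0.5 × 5.92 × 0.692² = 1.42 mA, giving V_SD = V_DD − I_D R_D = 1.82 − 1.42 × 0.477 = 1.14 V.
V_SD = 1.14 V ≥ V_ov = 0.692 V, confirming saturation.

I_D = 1.42 mA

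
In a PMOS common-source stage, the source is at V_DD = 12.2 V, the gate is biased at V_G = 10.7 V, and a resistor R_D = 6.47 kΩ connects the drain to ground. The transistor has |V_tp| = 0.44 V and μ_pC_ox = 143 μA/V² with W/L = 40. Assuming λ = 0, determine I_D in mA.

V_SG = V_DD − V_G = 12.2 − 10.7 = 1.5 V, so V_ov = 1.5 − 0.44 = 1.06 V.
k_p = μ_pC_ox · (W/L) = 5.72 mA/V².
Assume saturation: I_D = ½ k_p V_ov² = 0.5 × 5.72 × 1.06² = 3.21 mA, giving V_SD = V_DD − I_D R_D = 12.2 − 3.21 × 6.47 = -8.59 V.
But -8.59 V < V_ov = 1.06 V, so the device is actually in triode.
In triode I_D = k_p[V_ov V_SD − ½ V_SD²] and I_D = (V_DD − V_SD)/R_D. Equating: 18.5 V_SD² − 40.23 V_SD + 12.2 = 0, giving V_SD = 0.364 V (the root below V_ov).
I_D = (12.2 − 0.364) / 6.47 = 1.83 mA.

I_D = 1.83 mA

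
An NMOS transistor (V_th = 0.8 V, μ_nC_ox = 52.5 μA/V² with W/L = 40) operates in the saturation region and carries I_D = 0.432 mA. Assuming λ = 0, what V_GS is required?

k_n = μ_nC_ox · (W/L) = 2.1 mA/V².
In saturation I_D = ½ k_n (V_GS − V_th)², so V_GS − V_th = √(2 I_D / k_n) = √(2 × 0.432 / 2.1) = 0.641 V.
V_GS = 0.8 + 0.641 = 1.44 V.

V_GS = 1.44 V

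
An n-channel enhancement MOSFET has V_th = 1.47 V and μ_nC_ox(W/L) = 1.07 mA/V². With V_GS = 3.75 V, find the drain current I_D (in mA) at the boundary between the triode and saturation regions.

I_D = 2.78 mA

At the boundary V_DS = V_ov = V_GS − V_th = 3.75 − 1.47 = 2.28 V.
I_D = ½ k_n V_ov² = 0.5 × 1.07 × 2.28² = 2.78 mA.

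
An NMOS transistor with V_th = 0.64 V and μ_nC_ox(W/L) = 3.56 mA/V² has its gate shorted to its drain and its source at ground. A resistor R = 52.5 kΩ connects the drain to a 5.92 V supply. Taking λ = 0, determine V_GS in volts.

V_GS = 0.872 V

With gate tied to drain, V_GS = V_DS ≥ V_GS − V_th, so the device is in saturation.
KCL at the drain: ½ k_n (V_GS − V_th)² = (V_DD − V_GS)/R.
Let x = V_GS − 0.64. Then 93.5 x² + x − 5.28 = 0, giving x = 0.232 V (positive root), so V_GS = 0.872 V.
I_D = (V_DD − V_GS)/R = (5.92 − 0.872) / 52.5 = 0.0961 mA.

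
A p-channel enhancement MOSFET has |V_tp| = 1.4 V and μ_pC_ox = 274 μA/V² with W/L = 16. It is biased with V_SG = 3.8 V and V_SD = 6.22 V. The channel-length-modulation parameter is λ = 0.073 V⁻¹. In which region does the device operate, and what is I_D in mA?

Saturation; I_D = 18.4 mA

k_p = μ_pC_ox · (W/L) = 4.384 mA/V².
V_ov = V_SG − |V_tp| = 3.8 − 1.4 = 2.4 V.
Since V_SD = 6.22 V ≥ V_ov = 2.4 V, the device is in saturation.
I_D = ½ k_p V_ov² (1 + λ V_SD) = 0.5 × 4.384 × 2.4² × (1 + 0.073 × 6.22) = 18.4 mA.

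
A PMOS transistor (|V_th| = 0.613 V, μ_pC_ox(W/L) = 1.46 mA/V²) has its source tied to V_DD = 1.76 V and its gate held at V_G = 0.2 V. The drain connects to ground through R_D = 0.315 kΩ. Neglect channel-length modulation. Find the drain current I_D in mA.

I_D = 0.655 mA

V_SG = V_DD − V_G = 1.76 − 0.2 = 1.56 V, so V_ov = 1.56 − 0.613 = 0.947 V.
Assume saturation: I_D = ½ k_p V_ov² = 0.5 × 1.46 × 0.947² = 0.655 mA, giving V_SD = V_DD − I_D R_D = 1.76 − 0.655 × 0.315 = 1.55 V.
V_SD = 1.55 V ≥ V_ov = 0.947 V, confirming saturation.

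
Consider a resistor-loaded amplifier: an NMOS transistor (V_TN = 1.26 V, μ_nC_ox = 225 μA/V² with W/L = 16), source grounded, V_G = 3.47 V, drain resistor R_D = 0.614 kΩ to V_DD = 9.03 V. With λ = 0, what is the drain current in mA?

V_GS = V_G = 3.47 V, so V_ov = 3.47 − 1.26 = 2.21 V.
k_n = μ_nC_ox · (W/L) = 3.6 mA/V².
Assume saturation: I_D = ½ k_n V_ov² = 0.5 × 3.6 × 2.21² = 8.79 mA, giving V_DS = V_DD − I_D R_D = 9.03 − 8.79 × 0.614 = 3.63 V.
V_DS = 3.63 V ≥ V_ov = 2.21 V, confirming saturation.

I_D = 8.79 mA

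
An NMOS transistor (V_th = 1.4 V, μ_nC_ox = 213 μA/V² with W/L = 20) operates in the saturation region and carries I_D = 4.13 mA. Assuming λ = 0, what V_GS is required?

V_GS = 2.79 V

k_n = μ_nC_ox · (W/L) = 4.26 mA/V².
In saturation I_D = ½ k_n (V_GS − V_th)², so V_GS − V_th = √(2 I_D / k_n) = √(2 × 4.13 / 4.26) = 1.39 V.
V_GS = 1.4 + 1.39 = 2.79 V.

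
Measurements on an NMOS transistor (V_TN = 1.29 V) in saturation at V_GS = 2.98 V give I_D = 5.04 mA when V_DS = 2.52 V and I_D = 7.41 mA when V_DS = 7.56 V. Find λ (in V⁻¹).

λ = 0.122 V⁻¹

With V_GS fixed, I_D ∝ (1 + λ V_DS) in saturation, so I_D2/I_D1 = (1 + λ V_DS2)/(1 + λ V_DS1).
7.41/5.04 = 1.47 = (1 + 7.56 λ)/(1 + 2.52 λ).
Solving: λ (I_D1 V_DS2 − I_D2 V_DS1) = I_D2 − I_D1, so λ = (7.41 − 5.04) / (5.04 × 7.56 − 7.41 × 2.52) = 2.37 / 19.4 = 0.122 V⁻¹.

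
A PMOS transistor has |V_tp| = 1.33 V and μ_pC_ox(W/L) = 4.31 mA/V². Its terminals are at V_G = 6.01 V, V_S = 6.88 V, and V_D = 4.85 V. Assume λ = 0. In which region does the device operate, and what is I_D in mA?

V_SG = V_S − V_G = 6.88 − 6.01 = 0.87 V; V_SD = V_S − V_D = 6.88 − 4.85 = 2.03 V.
V_SG = 0.87 V < |V_tp| = 1.33 V, so the transistor is in cutoff.

Cutoff; I_D = 0 mA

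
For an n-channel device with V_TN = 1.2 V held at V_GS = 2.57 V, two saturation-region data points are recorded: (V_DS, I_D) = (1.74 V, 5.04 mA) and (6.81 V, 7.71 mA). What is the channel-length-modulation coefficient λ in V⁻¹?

λ = 0.128 V⁻¹

With V_GS fixed, I_D ∝ (1 + λ V_DS) in saturation, so I_D2/I_D1 = (1 + λ V_DS2)/(1 + λ V_DS1).
7.71/5.04 = 1.53 = (1 + 6.81 λ)/(1 + 1.74 λ).
Solving: λ (I_D1 V_DS2 − I_D2 V_DS1) = I_D2 − I_D1, so λ = (7.71 − 5.04) / (5.04 × 6.81 − 7.71 × 1.74) = 2.67 / 20.9 = 0.128 V⁻¹.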